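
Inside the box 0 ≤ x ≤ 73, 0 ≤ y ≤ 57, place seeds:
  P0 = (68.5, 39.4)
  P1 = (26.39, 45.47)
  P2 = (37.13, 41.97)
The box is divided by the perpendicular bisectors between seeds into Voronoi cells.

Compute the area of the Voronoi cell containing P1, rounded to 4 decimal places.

Area of P1's cell: 1527.6021

1. box [0,73]×[0,57]: [(0, 0) (73, 0) (73, 57) (0, 57)]
2. ⊥bis P1·P0 via (47.445,42.435): [(0, 0) (41.3282, 0) (49.5445, 57) (0, 57)]  |A|=2589.8703
3. ⊥bis P1·P2 via (31.76,43.72): [(0, 0) (17.5123, 0) (36.0877, 57) (0, 57)]  |A|=1527.6021
4. canonical 4-gon: [(0, 0) (17.5123, 0) (36.0877, 57) (0, 57)]
5. shoelace: 1527.6021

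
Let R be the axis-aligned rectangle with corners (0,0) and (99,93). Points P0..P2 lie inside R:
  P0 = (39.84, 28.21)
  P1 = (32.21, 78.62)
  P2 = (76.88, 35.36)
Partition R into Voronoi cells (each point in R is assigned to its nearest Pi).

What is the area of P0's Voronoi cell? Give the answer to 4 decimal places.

Area of P0's cell: 3095.6850

1. box [0,99]×[0,93]: [(0, 0) (99, 0) (99, 93) (0, 93)]
2. ⊥bis P0·P1 via (36.025,53.415): [(0, 47.9623) (0, 0) (99, 0) (99, 62.9468)]  |A|=5490.0015
3. ⊥bis P0·P2 via (58.36,31.785): [(53.6691, 56.0856) (0, 47.9623) (0, 0) (64.4956, 0)]  |A|=3095.685
4. canonical 4-gon: [(53.6691, 56.0856) (0, 47.9623) (0, 0) (64.4956, 0)]
5. shoelace: 3095.685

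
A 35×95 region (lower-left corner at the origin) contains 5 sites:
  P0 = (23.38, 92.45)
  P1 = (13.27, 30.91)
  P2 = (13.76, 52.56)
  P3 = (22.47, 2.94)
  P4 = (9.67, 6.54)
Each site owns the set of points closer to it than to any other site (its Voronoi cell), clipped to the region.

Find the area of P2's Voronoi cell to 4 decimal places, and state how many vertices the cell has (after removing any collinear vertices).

1. box [0,35]×[0,95]: [(0, 0) (35, 0) (35, 95) (0, 95)]
2. ⊥bis P2·P0 via (18.57,72.505): [(0, 76.9834) (0, 0) (35, 0) (35, 68.5427)]  |A|=2546.7066
3. ⊥bis P2·P1 via (13.515,41.735): [(0, 76.9834) (0, 42.0409) (35, 41.2487) (35, 68.5427)]  |A|=1089.1383
4. ⊥bis P2·P3 via (18.115,27.75): [(0, 76.9834) (0, 42.0409) (35, 41.2487) (35, 68.5427)]  |A|=1089.1383
5. ⊥bis P2·P4 via (11.715,29.55): [(0, 76.9834) (0, 42.0409) (35, 41.2487) (35, 68.5427)]  |A|=1089.1383
6. canonical 4-gon: [(0, 76.9834) (0, 42.0409) (35, 41.2487) (35, 68.5427)]
7. shoelace: 1089.1383

Area of P2's cell: 1089.1383 (4 vertices)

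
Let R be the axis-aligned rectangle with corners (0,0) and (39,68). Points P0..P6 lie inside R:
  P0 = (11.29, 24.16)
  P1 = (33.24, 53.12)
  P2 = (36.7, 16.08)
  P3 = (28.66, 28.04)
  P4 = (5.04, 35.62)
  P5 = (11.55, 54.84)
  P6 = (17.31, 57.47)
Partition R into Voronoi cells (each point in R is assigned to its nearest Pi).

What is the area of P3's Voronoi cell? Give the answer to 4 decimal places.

Area of P3's cell: 397.6570

1. box [0,39]×[0,68]: [(0, 0) (39, 0) (39, 68) (0, 68)]
2. ⊥bis P3·P0 via (19.975,26.1): [(25.8051, 0) (39, 0) (39, 68) (10.6156, 68)]  |A|=1413.6963
3. ⊥bis P3·P1 via (30.95,40.58): [(16.1363, 43.2852) (25.8051, 0) (39, 0) (39, 39.1099)]  |A|=732.6726
4. ⊥bis P3·P2 via (32.68,22.06): [(16.1363, 43.2852) (22.4183, 15.1617) (39, 26.3086) (39, 39.1099)]  |A|=414.5238
5. ⊥bis P3·P4 via (16.85,31.83): [(20.2831, 42.5279) (17.9379, 35.2199) (22.4183, 15.1617) (39, 26.3086) (39, 39.1099)]  |A|=398.4831
6. ⊥bis P3·P5 via (20.105,41.44): [(21.4697, 42.3113) (19.8899, 41.3027) (17.9379, 35.2199) (22.4183, 15.1617) (39, 26.3086) (39, 39.1099)]  |A|=397.7136
7. ⊥bis P3·P6 via (22.985,42.755): [(21.7172, 42.2661) (20.9132, 41.956) (19.8899, 41.3027) (17.9379, 35.2199) (22.4183, 15.1617) (39, 26.3086) (39, 39.1099)]  |A|=397.657
8. canonical 7-gon: [(21.7172, 42.2661) (20.9132, 41.956) (19.8899, 41.3027) (17.9379, 35.2199) (22.4183, 15.1617) (39, 26.3086) (39, 39.1099)]
9. shoelace: 397.657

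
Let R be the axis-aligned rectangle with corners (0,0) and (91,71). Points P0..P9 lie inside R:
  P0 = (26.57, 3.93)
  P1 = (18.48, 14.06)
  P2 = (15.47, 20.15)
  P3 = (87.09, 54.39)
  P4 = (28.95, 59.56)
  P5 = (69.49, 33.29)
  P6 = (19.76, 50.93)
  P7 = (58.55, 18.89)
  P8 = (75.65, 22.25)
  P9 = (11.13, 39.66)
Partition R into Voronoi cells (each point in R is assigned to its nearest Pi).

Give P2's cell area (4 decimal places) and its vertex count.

Area of P2's cell: 482.7611 (5 vertices)

1. box [0,91]×[0,71]: [(0, 0) (91, 0) (91, 71) (0, 71)]
2. ⊥bis P2·P0 via (21.02,12.04): [(0, 0) (3.4264, 0) (91, 59.9301) (91, 71) (0, 71)]  |A|=3836.8516
3. ⊥bis P2·P1 via (16.975,17.105): [(0, 8.7151) (58.1832, 37.4723) (91, 59.9301) (91, 71) (0, 71)]  |A|=3519.119
4. ⊥bis P2·P3 via (51.28,37.27): [(0, 8.7151) (52.5212, 34.6738) (35.1544, 71) (0, 71)]  |A|=2274.1524
5. ⊥bis P2·P4 via (22.21,39.855): [(0, 47.4518) (0, 8.7151) (46.3193, 31.6085)]  |A|=897.1305
6. ⊥bis P2·P5 via (42.48,26.72): [(40.8346, 33.4846) (0, 47.4518) (0, 8.7151) (41.8306, 29.3899)]  |A|=886.8358
7. ⊥bis P2·P6 via (17.615,35.54): [(41.1319, 32.2623) (0, 37.9951) (0, 8.7151) (41.8306, 29.3899)]  |A|=669.4709
8. ⊥bis P2·P7 via (37.01,19.52): [(37.3979, 32.7827) (0, 37.9951) (0, 8.7151) (37.2322, 27.1172)]  |A|=651.4522
9. ⊥bis P2·P8 via (45.56,21.2): [(37.3979, 32.7827) (0, 37.9951) (0, 8.7151) (37.2322, 27.1172)]  |A|=651.4522
10. ⊥bis P2·P9 via (13.3,29.905): [(37.3979, 32.7827) (30.5359, 33.7391) (0, 26.9464) (0, 8.7151) (37.2322, 27.1172)]  |A|=482.7611
11. canonical 5-gon: [(37.3979, 32.7827) (30.5359, 33.7391) (0, 26.9464) (0, 8.7151) (37.2322, 27.1172)]
12. shoelace: 482.7611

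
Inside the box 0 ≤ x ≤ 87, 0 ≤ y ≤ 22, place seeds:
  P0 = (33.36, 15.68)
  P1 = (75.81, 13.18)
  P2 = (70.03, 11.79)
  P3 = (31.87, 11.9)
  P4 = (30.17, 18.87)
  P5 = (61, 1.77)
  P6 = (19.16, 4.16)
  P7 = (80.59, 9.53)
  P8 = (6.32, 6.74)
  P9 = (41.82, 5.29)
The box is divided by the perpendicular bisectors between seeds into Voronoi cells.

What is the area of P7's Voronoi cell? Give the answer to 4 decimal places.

Area of P7's cell: 188.4236

1. box [0,87]×[0,22]: [(0, 0) (87, 0) (87, 22) (0, 22)]
2. ⊥bis P7·P0 via (56.975,12.605): [(55.3337, 0) (87, 0) (87, 22) (58.1984, 22)]  |A|=665.1479
3. ⊥bis P7·P1 via (78.2,11.355): [(69.5293, 0) (87, 0) (87, 22) (86.3285, 22)]  |A|=199.5637
4. ⊥bis P7·P2 via (75.31,10.66): [(74.3913, 6.3671) (73.0286, 0) (87, 0) (87, 22) (86.3285, 22)]  |A|=188.4236
5. ⊥bis P7·P3 via (56.23,10.715): [(74.3913, 6.3671) (73.0286, 0) (87, 0) (87, 22) (86.3285, 22)]  |A|=188.4236
6. ⊥bis P7·P4 via (55.38,14.2): [(74.3913, 6.3671) (73.0286, 0) (87, 0) (87, 22) (86.3285, 22)]  |A|=188.4236
7. ⊥bis P7·P5 via (70.795,5.65): [(74.3913, 6.3671) (73.0302, 0.0073) (73.0331, 0) (87, 0) (87, 22) (86.3285, 22)]  |A|=188.4236
8. ⊥bis P7·P6 via (49.875,6.845): [(74.3913, 6.3671) (73.0302, 0.0073) (73.0331, 0) (87, 0) (87, 22) (86.3285, 22)]  |A|=188.4236
9. ⊥bis P7·P8 via (43.455,8.135): [(74.3913, 6.3671) (73.0302, 0.0073) (73.0331, 0) (87, 0) (87, 22) (86.3285, 22)]  |A|=188.4236
10. ⊥bis P7·P9 via (61.205,7.41): [(74.3913, 6.3671) (73.0302, 0.0073) (73.0331, 0) (87, 0) (87, 22) (86.3285, 22)]  |A|=188.4236
11. canonical 6-gon: [(74.3913, 6.3671) (73.0302, 0.0073) (73.0331, 0) (87, 0) (87, 22) (86.3285, 22)]
12. shoelace: 188.4236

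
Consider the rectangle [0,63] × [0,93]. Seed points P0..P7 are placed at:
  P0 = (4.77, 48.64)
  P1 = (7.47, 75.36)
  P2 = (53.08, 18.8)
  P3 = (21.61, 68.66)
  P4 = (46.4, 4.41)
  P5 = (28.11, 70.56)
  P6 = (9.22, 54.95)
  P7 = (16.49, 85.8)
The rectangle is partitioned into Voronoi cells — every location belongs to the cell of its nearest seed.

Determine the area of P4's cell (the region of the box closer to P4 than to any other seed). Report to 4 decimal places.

Area of P4's cell: 894.5127

1. box [0,63]×[0,93]: [(0, 0) (63, 0) (63, 93) (0, 93)]
2. ⊥bis P4·P0 via (25.585,26.525): [(0, 2.444) (0, 0) (63, 0) (63, 61.7406)]  |A|=2021.8146
3. ⊥bis P4·P1 via (26.935,39.885): [(57.7343, 56.7845) (0, 2.444) (0, 0) (63, 0) (63, 59.6737)]  |A|=2016.3728
4. ⊥bis P4·P2 via (49.74,11.605): [(22.9474, 24.0424) (0, 2.444) (0, 0) (63, 0) (63, 5.4496)]  |A|=894.5127
5. ⊥bis P4·P3 via (34.005,36.535): [(22.9474, 24.0424) (0, 2.444) (0, 0) (63, 0) (63, 5.4496)]  |A|=894.5127
6. ⊥bis P4·P5 via (37.255,37.485): [(22.9474, 24.0424) (0, 2.444) (0, 0) (63, 0) (63, 5.4496)]  |A|=894.5127
7. ⊥bis P4·P6 via (27.81,29.68): [(22.9474, 24.0424) (0, 2.444) (0, 0) (63, 0) (63, 5.4496)]  |A|=894.5127
8. ⊥bis P4·P7 via (31.445,45.105): [(22.9474, 24.0424) (0, 2.444) (0, 0) (63, 0) (63, 5.4496)]  |A|=894.5127
9. canonical 5-gon: [(22.9474, 24.0424) (0, 2.444) (0, 0) (63, 0) (63, 5.4496)]
10. shoelace: 894.5127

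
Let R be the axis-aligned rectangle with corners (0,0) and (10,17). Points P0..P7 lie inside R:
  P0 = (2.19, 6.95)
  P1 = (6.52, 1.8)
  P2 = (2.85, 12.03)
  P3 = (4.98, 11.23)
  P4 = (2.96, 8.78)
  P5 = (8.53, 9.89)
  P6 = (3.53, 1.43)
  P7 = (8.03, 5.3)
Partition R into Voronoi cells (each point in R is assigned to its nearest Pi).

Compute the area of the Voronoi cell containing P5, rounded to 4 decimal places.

1. box [0,10]×[0,17]: [(0, 0) (10, 0) (10, 17) (0, 17)]
2. ⊥bis P5·P0 via (5.36,8.42): [(9.2645, 0) (10, 0) (10, 17) (1.3813, 17)]  |A|=79.5107
3. ⊥bis P5·P1 via (7.525,5.845): [(6.4277, 6.1176) (10, 5.2301) (10, 17) (1.3813, 17)]  |A|=67.9192
4. ⊥bis P5·P2 via (5.69,10.96): [(5.0141, 9.166) (6.4277, 6.1176) (10, 5.2301) (10, 17) (7.9656, 17)]  |A|=42.1281
5. ⊥bis P5·P3 via (6.755,10.56): [(5.6837, 7.7219) (6.4277, 6.1176) (10, 5.2301) (10, 17) (9.1859, 17)]  |A|=31.7133
6. ⊥bis P5·P4 via (5.745,9.335): [(5.9342, 8.3855) (6.3549, 6.2746) (6.4277, 6.1176) (10, 5.2301) (10, 17) (9.1859, 17)]  |A|=31.3093
7. ⊥bis P5·P6 via (6.03,5.66): [(5.9342, 8.3855) (6.3549, 6.2746) (6.4277, 6.1176) (10, 5.2301) (10, 17) (9.1859, 17)]  |A|=31.3093
8. ⊥bis P5·P7 via (8.28,7.595): [(5.9342, 8.3855) (6.0432, 7.8387) (10, 7.4076) (10, 17) (9.1859, 17)]  |A|=24.0653
9. canonical 5-gon: [(5.9342, 8.3855) (6.0432, 7.8387) (10, 7.4076) (10, 17) (9.1859, 17)]
10. shoelace: 24.0653

Area of P5's cell: 24.0653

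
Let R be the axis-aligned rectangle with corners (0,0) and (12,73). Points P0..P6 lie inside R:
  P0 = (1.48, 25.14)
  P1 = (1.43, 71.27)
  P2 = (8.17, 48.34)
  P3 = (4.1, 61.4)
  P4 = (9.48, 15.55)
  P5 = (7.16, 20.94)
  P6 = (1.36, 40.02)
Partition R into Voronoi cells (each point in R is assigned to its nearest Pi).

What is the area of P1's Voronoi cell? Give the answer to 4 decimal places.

Area of P1's cell: 69.4785

1. box [0,12]×[0,73]: [(0, 0) (12, 0) (12, 73) (0, 73)]
2. ⊥bis P1·P0 via (1.455,48.205): [(0, 48.2034) (12, 48.2164) (12, 73) (0, 73)]  |A|=297.4809
3. ⊥bis P1·P2 via (4.8,59.805): [(0, 58.3941) (12, 61.9214) (12, 73) (0, 73)]  |A|=154.1073
4. ⊥bis P1·P3 via (2.765,66.335): [(0, 65.587) (12, 68.8332) (12, 73) (0, 73)]  |A|=69.4785
5. ⊥bis P1·P4 via (5.455,43.41): [(0, 65.587) (12, 68.8332) (12, 73) (0, 73)]  |A|=69.4785
6. ⊥bis P1·P5 via (4.295,46.105): [(0, 65.587) (12, 68.8332) (12, 73) (0, 73)]  |A|=69.4785
7. ⊥bis P1·P6 via (1.395,55.645): [(0, 65.587) (12, 68.8332) (12, 73) (0, 73)]  |A|=69.4785
8. canonical 4-gon: [(0, 65.587) (12, 68.8332) (12, 73) (0, 73)]
9. shoelace: 69.4785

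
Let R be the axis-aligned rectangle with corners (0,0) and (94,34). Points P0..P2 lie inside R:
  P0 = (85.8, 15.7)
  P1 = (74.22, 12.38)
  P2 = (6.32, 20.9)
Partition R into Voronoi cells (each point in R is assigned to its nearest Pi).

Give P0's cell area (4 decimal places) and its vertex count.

1. box [0,94]×[0,34]: [(0, 0) (94, 0) (94, 34) (0, 34)]
2. ⊥bis P0·P1 via (80.01,14.04): [(84.0353, 0) (94, 0) (94, 34) (74.2874, 34)]  |A|=504.5136
3. ⊥bis P0·P2 via (46.06,18.3): [(84.0353, 0) (94, 0) (94, 34) (74.2874, 34)]  |A|=504.5136
4. canonical 4-gon: [(84.0353, 0) (94, 0) (94, 34) (74.2874, 34)]
5. shoelace: 504.5136

Area of P0's cell: 504.5136 (4 vertices)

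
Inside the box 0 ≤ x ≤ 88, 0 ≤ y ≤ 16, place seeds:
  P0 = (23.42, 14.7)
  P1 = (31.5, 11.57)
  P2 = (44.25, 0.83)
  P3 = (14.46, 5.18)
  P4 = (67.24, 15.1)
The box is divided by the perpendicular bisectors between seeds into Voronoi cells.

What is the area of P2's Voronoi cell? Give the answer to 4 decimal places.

1. box [0,88]×[0,16]: [(0, 0) (88, 0) (88, 16) (0, 16)]
2. ⊥bis P2·P0 via (33.835,7.765): [(28.6645, 0) (88, 0) (88, 16) (39.3184, 16)]  |A|=864.1363
3. ⊥bis P2·P1 via (37.875,6.2): [(32.6524, 0) (88, 0) (88, 16) (46.1301, 16)]  |A|=777.7402
4. ⊥bis P2·P3 via (29.355,3.005): [(32.6524, 0) (88, 0) (88, 16) (46.1301, 16)]  |A|=777.7402
5. ⊥bis P2·P4 via (55.745,7.965): [(32.6524, 0) (60.6889, 0) (50.7576, 16) (46.1301, 16)]  |A|=261.3126
6. canonical 4-gon: [(32.6524, 0) (60.6889, 0) (50.7576, 16) (46.1301, 16)]
7. shoelace: 261.3126

Area of P2's cell: 261.3126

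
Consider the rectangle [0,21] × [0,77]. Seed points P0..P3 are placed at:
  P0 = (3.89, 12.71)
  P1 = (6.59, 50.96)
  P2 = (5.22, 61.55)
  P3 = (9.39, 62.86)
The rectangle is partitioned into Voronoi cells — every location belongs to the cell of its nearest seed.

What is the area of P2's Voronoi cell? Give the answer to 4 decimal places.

Area of P2's cell: 124.3119

1. box [0,21]×[0,77]: [(0, 0) (21, 0) (21, 77) (0, 77)]
2. ⊥bis P2·P0 via (4.555,37.13): [(0, 37.254) (21, 36.6822) (21, 77) (0, 77)]  |A|=840.6698
3. ⊥bis P2·P1 via (5.905,56.255): [(0, 55.4911) (21, 58.2078) (21, 77) (0, 77)]  |A|=423.1617
4. ⊥bis P2·P3 via (7.305,62.205): [(0, 55.4911) (9.0465, 56.6614) (2.6572, 77) (0, 77)]  |A|=124.3119
5. canonical 4-gon: [(0, 55.4911) (9.0465, 56.6614) (2.6572, 77) (0, 77)]
6. shoelace: 124.3119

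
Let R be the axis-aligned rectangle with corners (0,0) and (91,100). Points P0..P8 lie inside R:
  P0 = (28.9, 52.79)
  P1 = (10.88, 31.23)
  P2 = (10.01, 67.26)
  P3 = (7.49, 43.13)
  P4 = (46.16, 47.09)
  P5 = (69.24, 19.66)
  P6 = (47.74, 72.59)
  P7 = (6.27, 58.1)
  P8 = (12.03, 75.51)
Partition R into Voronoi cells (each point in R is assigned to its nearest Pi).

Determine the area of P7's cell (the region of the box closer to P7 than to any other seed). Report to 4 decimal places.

1. box [0,91]×[0,100]: [(0, 0) (91, 0) (91, 100) (0, 100)]
2. ⊥bis P7·P0 via (17.585,55.445): [(0, 0) (4.5751, 0) (28.0396, 100) (0, 100)]  |A|=1630.7362
3. ⊥bis P7·P1 via (8.575,44.665): [(0, 43.1938) (15.3274, 45.8235) (28.0396, 100) (0, 100)]  |A|=1194.8879
4. ⊥bis P7·P2 via (8.14,62.68): [(0, 66.0035) (0, 43.1938) (15.3274, 45.8235) (18.3085, 58.5282)]  |A|=302.2512
5. ⊥bis P7·P3 via (6.88,50.615): [(0, 66.0035) (0, 50.0543) (16.6383, 51.4103) (18.3085, 58.5282)]  |A|=204.0861
6. ⊥bis P7·P4 via (26.215,52.595): [(0, 66.0035) (0, 50.0543) (16.6383, 51.4103) (18.3085, 58.5282)]  |A|=204.0861
7. ⊥bis P7·P5 via (37.755,38.88): [(0, 66.0035) (0, 50.0543) (16.6383, 51.4103) (18.3085, 58.5282)]  |A|=204.0861
8. ⊥bis P7·P6 via (27.005,65.345): [(0, 66.0035) (0, 50.0543) (16.6383, 51.4103) (18.3085, 58.5282)]  |A|=204.0861
9. ⊥bis P7·P8 via (9.15,66.805): [(0, 66.0035) (0, 50.0543) (16.6383, 51.4103) (18.3085, 58.5282)]  |A|=204.0861
10. canonical 4-gon: [(0, 66.0035) (0, 50.0543) (16.6383, 51.4103) (18.3085, 58.5282)]
11. shoelace: 204.0861

Area of P7's cell: 204.0861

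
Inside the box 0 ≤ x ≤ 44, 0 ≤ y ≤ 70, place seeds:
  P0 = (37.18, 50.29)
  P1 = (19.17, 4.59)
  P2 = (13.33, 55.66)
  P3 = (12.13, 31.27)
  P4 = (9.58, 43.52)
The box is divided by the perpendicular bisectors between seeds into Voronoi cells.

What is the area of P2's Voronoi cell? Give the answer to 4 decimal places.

Area of P2's cell: 551.0760

1. box [0,44]×[0,70]: [(0, 0) (44, 0) (44, 70) (0, 70)]
2. ⊥bis P2·P0 via (25.255,52.975): [(0, 0) (13.3273, 0) (29.0883, 70) (0, 70)]  |A|=1484.5459
3. ⊥bis P2·P1 via (16.25,30.125): [(0, 28.2668) (20.2122, 30.5781) (29.0883, 70) (0, 70)]  |A|=995.1179
4. ⊥bis P2·P3 via (12.73,43.465): [(0, 44.0913) (23, 42.9597) (29.0883, 70) (0, 70)]  |A|=691.2276
5. ⊥bis P2·P4 via (11.455,49.59): [(0, 53.1284) (23.645, 45.8245) (29.0883, 70) (0, 70)]  |A|=551.076
6. canonical 4-gon: [(0, 53.1284) (23.645, 45.8245) (29.0883, 70) (0, 70)]
7. shoelace: 551.076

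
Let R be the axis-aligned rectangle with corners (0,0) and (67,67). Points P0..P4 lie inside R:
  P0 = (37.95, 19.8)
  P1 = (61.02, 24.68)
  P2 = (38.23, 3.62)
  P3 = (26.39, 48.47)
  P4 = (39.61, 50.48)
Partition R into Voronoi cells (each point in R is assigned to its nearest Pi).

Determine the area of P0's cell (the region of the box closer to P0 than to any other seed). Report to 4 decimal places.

1. box [0,67]×[0,67]: [(0, 0) (67, 0) (67, 67) (0, 67)]
2. ⊥bis P0·P1 via (49.485,22.24): [(0, 0) (54.1894, 0) (40.0169, 67) (0, 67)]  |A|=3155.9124
3. ⊥bis P0·P2 via (38.09,11.71): [(0, 11.0508) (51.6627, 11.9449) (40.0169, 67) (0, 67)]  |A|=2546.811
4. ⊥bis P0·P3 via (32.17,34.135): [(0, 21.1638) (0, 11.0508) (51.6627, 11.9449) (45.8058, 39.6331)]  |A|=949.458
5. ⊥bis P0·P4 via (38.78,35.14): [(35.1497, 35.3364) (0, 21.1638) (0, 11.0508) (51.6627, 11.9449) (46.8486, 34.7034)]  |A|=920.9521
6. canonical 5-gon: [(35.1497, 35.3364) (0, 21.1638) (0, 11.0508) (51.6627, 11.9449) (46.8486, 34.7034)]
7. shoelace: 920.9521

Area of P0's cell: 920.9521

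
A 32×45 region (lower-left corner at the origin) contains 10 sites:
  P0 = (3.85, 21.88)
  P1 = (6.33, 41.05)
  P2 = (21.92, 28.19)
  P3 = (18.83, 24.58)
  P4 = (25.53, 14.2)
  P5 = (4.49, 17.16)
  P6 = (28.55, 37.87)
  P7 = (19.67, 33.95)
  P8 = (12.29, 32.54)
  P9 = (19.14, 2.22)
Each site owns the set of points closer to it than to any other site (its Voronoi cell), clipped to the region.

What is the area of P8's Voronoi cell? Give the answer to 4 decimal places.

Area of P8's cell: 117.3218

1. box [0,32]×[0,45]: [(0, 0) (32, 0) (32, 45) (0, 45)]
2. ⊥bis P8·P0 via (8.07,27.21): [(0, 33.5994) (32, 8.2635) (32, 45) (0, 45)]  |A|=770.1932
3. ⊥bis P8·P1 via (9.31,36.795): [(2.2282, 31.8352) (32, 8.2635) (32, 45) (21.0255, 45)]  |A|=619.0937
4. ⊥bis P8·P2 via (17.105,30.365): [(2.2282, 31.8352) (13.6752, 22.7721) (23.7158, 45) (21.0255, 45)]  |A|=190.4297
5. ⊥bis P8·P3 via (15.56,28.56): [(2.2282, 31.8352) (11.0476, 24.8525) (16.7203, 29.5133) (23.7158, 45) (21.0255, 45)]  |A|=178.4055
6. ⊥bis P8·P4 via (18.91,23.37): [(2.2282, 31.8352) (11.0476, 24.8525) (16.7203, 29.5133) (23.7158, 45) (21.0255, 45)]  |A|=178.4055
7. ⊥bis P8·P5 via (8.39,24.85): [(2.2282, 31.8352) (11.0476, 24.8525) (16.7203, 29.5133) (23.7158, 45) (21.0255, 45)]  |A|=178.4055
8. ⊥bis P8·P6 via (20.42,35.205): [(17.9218, 42.8263) (2.2282, 31.8352) (11.0476, 24.8525) (16.7203, 29.5133) (19.9454, 36.653)]  |A|=155.3979
9. ⊥bis P8·P7 via (15.98,33.245): [(14.5946, 40.4961) (2.2282, 31.8352) (11.0476, 24.8525) (16.6967, 29.4939)]  |A|=117.3218
10. ⊥bis P8·P9 via (15.715,17.38): [(14.5946, 40.4961) (2.2282, 31.8352) (11.0476, 24.8525) (16.6967, 29.4939)]  |A|=117.3218
11. canonical 4-gon: [(14.5946, 40.4961) (2.2282, 31.8352) (11.0476, 24.8525) (16.6967, 29.4939)]
12. shoelace: 117.3218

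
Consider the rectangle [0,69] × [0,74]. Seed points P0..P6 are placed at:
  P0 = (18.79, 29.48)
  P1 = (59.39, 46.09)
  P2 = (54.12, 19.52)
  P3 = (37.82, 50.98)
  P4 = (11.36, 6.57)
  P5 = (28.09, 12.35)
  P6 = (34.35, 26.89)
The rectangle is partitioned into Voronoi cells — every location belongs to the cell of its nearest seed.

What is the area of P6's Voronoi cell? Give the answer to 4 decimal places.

Area of P6's cell: 385.6372

1. box [0,69]×[0,74]: [(0, 0) (69, 0) (69, 74) (0, 74)]
2. ⊥bis P6·P0 via (26.57,28.185): [(21.8785, 0) (69, 0) (69, 74) (34.196, 74)]  |A|=3031.2414
3. ⊥bis P6·P1 via (46.87,36.49): [(31.3266, 56.7612) (21.8785, 0) (69, 0) (69, 7.6288)]  |A|=1481.0369
4. ⊥bis P6·P2 via (44.235,23.205): [(48.4294, 34.4563) (31.3266, 56.7612) (21.8785, 0) (35.5845, 0)]  |A|=826.884
5. ⊥bis P6·P3 via (36.085,38.935): [(48.4294, 34.4563) (46.1016, 37.4922) (28.5403, 40.0218) (21.8785, 0) (35.5845, 0)]  |A|=676.3768
6. ⊥bis P6·P4 via (22.855,16.73): [(36.1949, 1.6373) (48.4294, 34.4563) (46.1016, 37.4922) (28.5403, 40.0218) (24.3767, 15.0083)]  |A|=559.7694
7. ⊥bis P6·P5 via (31.22,19.62): [(41.2834, 15.2873) (48.4294, 34.4563) (46.1016, 37.4922) (28.5403, 40.0218) (25.5506, 22.0609)]  |A|=385.6372
8. canonical 5-gon: [(41.2834, 15.2873) (48.4294, 34.4563) (46.1016, 37.4922) (28.5403, 40.0218) (25.5506, 22.0609)]
9. shoelace: 385.6372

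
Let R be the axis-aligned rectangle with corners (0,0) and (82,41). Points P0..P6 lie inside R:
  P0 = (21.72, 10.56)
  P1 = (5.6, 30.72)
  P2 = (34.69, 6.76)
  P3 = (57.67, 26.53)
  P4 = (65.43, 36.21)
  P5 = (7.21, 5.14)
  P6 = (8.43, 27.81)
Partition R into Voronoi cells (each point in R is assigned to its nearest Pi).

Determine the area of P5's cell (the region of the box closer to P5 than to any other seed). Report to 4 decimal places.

Area of P5's cell: 237.2499

1. box [0,82]×[0,41]: [(0, 0) (82, 0) (82, 41) (0, 41)]
2. ⊥bis P5·P0 via (14.465,7.85): [(0, 0) (17.3973, 0) (2.0823, 41) (0, 41)]  |A|=399.3308
3. ⊥bis P5·P1 via (6.405,17.93): [(0, 17.5269) (0, 0) (17.3973, 0) (10.6011, 18.1941)]  |A|=251.1659
4. ⊥bis P5·P2 via (20.95,5.95): [(0, 17.5269) (0, 0) (17.3973, 0) (10.6011, 18.1941)]  |A|=251.1659
5. ⊥bis P5·P3 via (32.44,15.835): [(0, 17.5269) (0, 0) (17.3973, 0) (10.6011, 18.1941)]  |A|=251.1659
6. ⊥bis P5·P4 via (36.32,20.675): [(0, 17.5269) (0, 0) (17.3973, 0) (10.6011, 18.1941)]  |A|=251.1659
7. ⊥bis P5·P6 via (7.82,16.475): [(0, 16.8958) (0, 0) (17.3973, 0) (11.3135, 16.287)]  |A|=237.2499
8. canonical 4-gon: [(0, 16.8958) (0, 0) (17.3973, 0) (11.3135, 16.287)]
9. shoelace: 237.2499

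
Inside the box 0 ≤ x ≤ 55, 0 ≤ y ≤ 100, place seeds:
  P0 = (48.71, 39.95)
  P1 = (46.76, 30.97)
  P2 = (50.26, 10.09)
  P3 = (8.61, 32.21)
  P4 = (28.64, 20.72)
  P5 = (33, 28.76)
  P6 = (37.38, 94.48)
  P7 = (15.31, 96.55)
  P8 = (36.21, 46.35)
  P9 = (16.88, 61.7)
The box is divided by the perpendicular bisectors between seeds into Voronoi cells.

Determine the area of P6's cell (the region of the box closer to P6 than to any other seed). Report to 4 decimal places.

1. box [0,55]×[0,100]: [(0, 0) (55, 0) (55, 100) (0, 100)]
2. ⊥bis P6·P0 via (43.045,67.215): [(0, 58.2713) (55, 69.699) (55, 100) (0, 100)]  |A|=1980.8179
3. ⊥bis P6·P1 via (42.07,62.725): [(0, 58.2713) (55, 69.699) (55, 100) (0, 100)]  |A|=1980.8179
4. ⊥bis P6·P2 via (43.82,52.285): [(0, 58.2713) (55, 69.699) (55, 100) (0, 100)]  |A|=1980.8179
5. ⊥bis P6·P3 via (22.995,63.345): [(0, 73.9692) (23.4368, 63.1409) (55, 69.699) (55, 100) (0, 100)]  |A|=1796.8644
6. ⊥bis P6·P4 via (33.01,57.6): [(0, 73.9692) (23.4368, 63.1409) (55, 69.699) (55, 100) (0, 100)]  |A|=1796.8644
7. ⊥bis P6·P5 via (35.19,61.62): [(0, 73.9692) (23.4368, 63.1409) (55, 69.699) (55, 100) (0, 100)]  |A|=1796.8644
8. ⊥bis P6·P7 via (26.345,95.515): [(23.3139, 63.1977) (23.4368, 63.1409) (55, 69.699) (55, 100) (26.7657, 100)]  |A|=1000.9051
9. ⊥bis P6·P8 via (36.795,70.415): [(24.0199, 70.7256) (55, 69.9725) (55, 100) (26.7657, 100)]  |A|=878.4001
10. ⊥bis P6·P9 via (27.13,78.09): [(24.8447, 79.5192) (39.508, 70.3491) (55, 69.9725) (55, 100) (26.7657, 100)]  |A|=810.1468
11. canonical 5-gon: [(24.8447, 79.5192) (39.508, 70.3491) (55, 69.9725) (55, 100) (26.7657, 100)]
12. shoelace: 810.1468

Area of P6's cell: 810.1468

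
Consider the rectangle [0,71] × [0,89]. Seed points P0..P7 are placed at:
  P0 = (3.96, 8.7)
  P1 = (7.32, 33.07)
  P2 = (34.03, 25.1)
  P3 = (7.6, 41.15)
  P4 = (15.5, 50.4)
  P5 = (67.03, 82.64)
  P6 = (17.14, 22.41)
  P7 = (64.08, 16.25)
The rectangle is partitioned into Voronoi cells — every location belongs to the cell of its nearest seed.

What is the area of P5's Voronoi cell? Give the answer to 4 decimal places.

1. box [0,71]×[0,89]: [(0, 0) (71, 0) (71, 89) (0, 89)]
2. ⊥bis P5·P0 via (35.495,45.67): [(0, 75.9468) (71, 15.3846) (71, 89) (0, 89)]  |A|=3076.7328
3. ⊥bis P5·P1 via (37.175,57.855): [(71, 17.1108) (71, 89) (11.3191, 89)]  |A|=2145.2077
4. ⊥bis P5·P2 via (50.53,53.87): [(31.3525, 64.8686) (71, 42.1302) (71, 89) (11.3191, 89)]  |A|=1649.2293
5. ⊥bis P5·P3 via (37.315,61.895): [(37.8343, 61.1512) (71, 42.1302) (71, 89) (18.3921, 89)]  |A|=1509.7695
6. ⊥bis P5·P4 via (41.265,66.52): [(48.4238, 55.0779) (71, 42.1302) (71, 89) (27.2003, 89)]  |A|=1271.9602
7. ⊥bis P5·P6 via (42.085,52.525): [(48.4238, 55.0779) (71, 42.1302) (71, 89) (27.2003, 89)]  |A|=1271.9602
8. ⊥bis P5·P7 via (65.555,49.445): [(48.4238, 55.0779) (57.6317, 49.7971) (71, 49.2031) (71, 89) (27.2003, 89)]  |A|=1224.684
9. canonical 5-gon: [(48.4238, 55.0779) (57.6317, 49.7971) (71, 49.2031) (71, 89) (27.2003, 89)]
10. shoelace: 1224.684

Area of P5's cell: 1224.6840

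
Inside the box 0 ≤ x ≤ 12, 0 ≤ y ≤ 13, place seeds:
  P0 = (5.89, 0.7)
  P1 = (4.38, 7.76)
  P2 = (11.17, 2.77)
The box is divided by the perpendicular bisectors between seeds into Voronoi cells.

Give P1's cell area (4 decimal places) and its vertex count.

Area of P1's cell: 90.7003 (5 vertices)

1. box [0,12]×[0,13]: [(0, 0) (12, 0) (12, 13) (0, 13)]
2. ⊥bis P1·P0 via (5.135,4.23): [(0, 3.1317) (12, 5.6983) (12, 13) (0, 13)]  |A|=103.0199
3. ⊥bis P1·P2 via (7.775,5.265): [(0, 3.1317) (7.3649, 4.7069) (12, 11.014) (12, 13) (0, 13)]  |A|=90.7003
4. canonical 5-gon: [(0, 3.1317) (7.3649, 4.7069) (12, 11.014) (12, 13) (0, 13)]
5. shoelace: 90.7003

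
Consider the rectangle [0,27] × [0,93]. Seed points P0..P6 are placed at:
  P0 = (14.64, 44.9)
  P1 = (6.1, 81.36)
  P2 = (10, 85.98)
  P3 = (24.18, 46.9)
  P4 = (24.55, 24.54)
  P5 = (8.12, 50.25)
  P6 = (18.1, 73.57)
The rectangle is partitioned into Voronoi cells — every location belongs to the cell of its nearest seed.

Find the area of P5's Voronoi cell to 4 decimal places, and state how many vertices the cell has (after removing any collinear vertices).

Area of P5's cell: 337.1762 (5 vertices)

1. box [0,27]×[0,93]: [(0, 0) (27, 0) (27, 93) (0, 93)]
2. ⊥bis P5·P0 via (11.38,47.575): [(0, 33.7063) (27, 66.611) (27, 93) (0, 93)]  |A|=1156.7171
3. ⊥bis P5·P1 via (7.11,65.805): [(0, 65.3433) (0, 33.7063) (27, 66.611) (27, 67.0965)]  |A|=433.6546
4. ⊥bis P5·P2 via (9.06,68.115): [(0, 65.3433) (0, 33.7063) (27, 66.611) (27, 67.0965)]  |A|=433.6546
5. ⊥bis P5·P3 via (16.15,48.575): [(19.9175, 66.6366) (0, 65.3433) (0, 33.7063) (17.4962, 55.0288)]  |A|=390.7982
6. ⊥bis P5·P4 via (16.335,37.395): [(19.9175, 66.6366) (0, 65.3433) (0, 33.7063) (17.4962, 55.0288)]  |A|=390.7982
7. ⊥bis P5·P6 via (13.11,61.91): [(18.4545, 59.6228) (4.4172, 65.6302) (0, 65.3433) (0, 33.7063) (17.4962, 55.0288)]  |A|=337.1762
8. canonical 5-gon: [(18.4545, 59.6228) (4.4172, 65.6302) (0, 65.3433) (0, 33.7063) (17.4962, 55.0288)]
9. shoelace: 337.1762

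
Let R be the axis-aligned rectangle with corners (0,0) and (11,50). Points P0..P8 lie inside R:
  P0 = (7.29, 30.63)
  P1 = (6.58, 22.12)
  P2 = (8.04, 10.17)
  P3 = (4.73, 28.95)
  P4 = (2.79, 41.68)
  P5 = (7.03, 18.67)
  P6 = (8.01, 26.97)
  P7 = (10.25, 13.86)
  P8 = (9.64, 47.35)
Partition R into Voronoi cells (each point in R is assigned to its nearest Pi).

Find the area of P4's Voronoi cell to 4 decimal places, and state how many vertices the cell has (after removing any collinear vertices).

Area of P4's cell: 96.9044 (6 vertices)

1. box [0,11]×[0,50]: [(0, 0) (11, 0) (11, 50) (0, 50)]
2. ⊥bis P4·P0 via (5.04,36.155): [(0, 34.1025) (11, 38.5821) (11, 50) (0, 50)]  |A|=150.2344
3. ⊥bis P4·P1 via (4.685,31.9): [(0, 34.1025) (11, 38.5821) (11, 50) (0, 50)]  |A|=150.2344
4. ⊥bis P4·P2 via (5.415,25.925): [(0, 34.1025) (11, 38.5821) (11, 50) (0, 50)]  |A|=150.2344
5. ⊥bis P4·P3 via (3.76,35.315): [(0, 34.742) (2.5093, 35.1244) (11, 38.5821) (11, 50) (0, 50)]  |A|=149.432
6. ⊥bis P4·P5 via (4.91,30.175): [(0, 34.742) (2.5093, 35.1244) (11, 38.5821) (11, 50) (0, 50)]  |A|=149.432
7. ⊥bis P4·P6 via (5.4,34.325): [(0, 34.742) (2.5093, 35.1244) (11, 38.5821) (11, 50) (0, 50)]  |A|=149.432
8. ⊥bis P4·P7 via (6.52,27.77): [(0, 34.742) (2.5093, 35.1244) (11, 38.5821) (11, 50) (0, 50)]  |A|=149.432
9. ⊥bis P4·P8 via (6.215,44.515): [(0, 34.742) (2.5093, 35.1244) (11, 38.5821) (11, 38.7342) (1.6749, 50) (0, 50)]  |A|=96.9044
10. canonical 6-gon: [(0, 34.742) (2.5093, 35.1244) (11, 38.5821) (11, 38.7342) (1.6749, 50) (0, 50)]
11. shoelace: 96.9044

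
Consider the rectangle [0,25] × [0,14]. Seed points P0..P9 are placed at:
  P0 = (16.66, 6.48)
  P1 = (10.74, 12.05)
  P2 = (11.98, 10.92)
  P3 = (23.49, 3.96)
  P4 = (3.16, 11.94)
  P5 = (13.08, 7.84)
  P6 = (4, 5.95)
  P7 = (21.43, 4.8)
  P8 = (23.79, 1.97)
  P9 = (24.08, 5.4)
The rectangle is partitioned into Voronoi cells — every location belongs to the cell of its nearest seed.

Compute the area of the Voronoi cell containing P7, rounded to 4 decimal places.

Area of P7's cell: 29.4579

1. box [0,25]×[0,14]: [(0, 0) (25, 0) (25, 14) (0, 14)]
2. ⊥bis P7·P0 via (19.045,5.64): [(17.0586, 0) (25, 0) (25, 14) (21.9894, 14)]  |A|=76.6641
3. ⊥bis P7·P1 via (16.085,8.425): [(17.0586, 0) (25, 0) (25, 14) (21.9894, 14)]  |A|=76.6641
4. ⊥bis P7·P2 via (16.705,7.86): [(17.0586, 0) (25, 0) (25, 14) (21.9894, 14)]  |A|=76.6641
5. ⊥bis P7·P3 via (22.46,4.38): [(17.0586, 0) (20.674, 0) (25, 10.609) (25, 14) (21.9894, 14)]  |A|=53.7166
6. ⊥bis P7·P4 via (12.295,8.37): [(17.0586, 0) (20.674, 0) (25, 10.609) (25, 14) (21.9894, 14)]  |A|=53.7166
7. ⊥bis P7·P5 via (17.255,6.32): [(17.0586, 0) (20.674, 0) (25, 10.609) (25, 14) (21.9894, 14)]  |A|=53.7166
8. ⊥bis P7·P6 via (12.715,5.375): [(17.0586, 0) (20.674, 0) (25, 10.609) (25, 14) (21.9894, 14)]  |A|=53.7166
9. ⊥bis P7·P8 via (22.61,3.385): [(17.0586, 0) (18.5509, 0) (21.7679, 2.6828) (25, 10.609) (25, 14) (21.9894, 14)]  |A|=50.8687
10. ⊥bis P7·P9 via (22.755,5.1): [(21.2288, 11.8405) (17.0586, 0) (18.5509, 0) (21.7679, 2.6828) (22.7545, 5.1022)]  |A|=29.4579
11. canonical 5-gon: [(21.2288, 11.8405) (17.0586, 0) (18.5509, 0) (21.7679, 2.6828) (22.7545, 5.1022)]
12. shoelace: 29.4579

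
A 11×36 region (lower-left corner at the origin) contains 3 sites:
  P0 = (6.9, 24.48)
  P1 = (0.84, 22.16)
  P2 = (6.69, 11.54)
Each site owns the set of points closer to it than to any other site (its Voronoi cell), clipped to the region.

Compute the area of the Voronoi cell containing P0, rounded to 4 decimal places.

1. box [0,11]×[0,36]: [(0, 0) (11, 0) (11, 36) (0, 36)]
2. ⊥bis P0·P1 via (3.87,23.32): [(0, 33.4287) (11, 4.6959) (11, 36) (0, 36)]  |A|=186.3144
3. ⊥bis P0·P2 via (6.795,18.01): [(0, 33.4287) (5.8973, 18.0246) (11, 17.9418) (11, 36) (0, 36)]  |A|=152.5197
4. canonical 5-gon: [(0, 33.4287) (5.8973, 18.0246) (11, 17.9418) (11, 36) (0, 36)]
5. shoelace: 152.5197

Area of P0's cell: 152.5197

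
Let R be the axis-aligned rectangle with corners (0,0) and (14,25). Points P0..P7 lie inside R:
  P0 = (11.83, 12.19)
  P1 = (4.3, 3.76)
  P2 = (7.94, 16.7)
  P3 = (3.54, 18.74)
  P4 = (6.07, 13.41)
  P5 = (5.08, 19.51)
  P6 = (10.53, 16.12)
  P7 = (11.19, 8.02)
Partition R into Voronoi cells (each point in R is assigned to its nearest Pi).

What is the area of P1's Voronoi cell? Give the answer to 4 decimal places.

1. box [0,14]×[0,25]: [(0, 0) (14, 0) (14, 25) (0, 25)]
2. ⊥bis P1·P0 via (8.065,7.975): [(0, 15.179) (0, 0) (14, 0) (14, 2.6736)]  |A|=124.9682
3. ⊥bis P1·P2 via (6.12,10.23): [(5.2741, 10.468) (0, 11.9515) (0, 0) (14, 0) (14, 2.6736)]  |A|=116.4573
4. ⊥bis P1·P3 via (3.92,11.25): [(5.2741, 10.468) (2.7119, 11.1887) (0, 11.0511) (0, 0) (14, 0) (14, 2.6736)]  |A|=115.2364
5. ⊥bis P1·P4 via (5.185,8.585): [(7.9498, 8.0779) (0, 9.536) (0, 0) (14, 0) (14, 2.6736)]  |A|=102.538
6. ⊥bis P1·P5 via (4.69,11.635): [(7.9498, 8.0779) (0, 9.536) (0, 0) (14, 0) (14, 2.6736)]  |A|=102.538
7. ⊥bis P1·P6 via (7.415,9.94): [(7.9498, 8.0779) (0, 9.536) (0, 0) (14, 0) (14, 2.6736)]  |A|=102.538
8. ⊥bis P1·P7 via (7.745,5.89): [(6.193, 8.4001) (0, 9.536) (0, 0) (11.3867, 0)]  |A|=77.3533
9. canonical 4-gon: [(6.193, 8.4001) (0, 9.536) (0, 0) (11.3867, 0)]
10. shoelace: 77.3533

Area of P1's cell: 77.3533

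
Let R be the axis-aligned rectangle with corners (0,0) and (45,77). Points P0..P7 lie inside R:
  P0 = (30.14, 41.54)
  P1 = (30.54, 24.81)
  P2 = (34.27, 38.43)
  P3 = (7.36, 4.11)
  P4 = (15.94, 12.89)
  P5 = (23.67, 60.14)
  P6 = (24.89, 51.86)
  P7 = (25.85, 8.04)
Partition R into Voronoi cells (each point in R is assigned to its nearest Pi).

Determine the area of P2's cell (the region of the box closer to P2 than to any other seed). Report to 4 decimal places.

1. box [0,45]×[0,77]: [(0, 0) (45, 0) (45, 77) (0, 77)]
2. ⊥bis P2·P0 via (32.205,39.985): [(2.0952, 0) (45, 0) (45, 56.9764)]  |A|=1222.2803
3. ⊥bis P2·P1 via (32.405,31.62): [(27.0171, 33.0956) (45, 28.1707) (45, 56.9764)]  |A|=259.0058
4. ⊥bis P2·P3 via (20.815,21.27): [(27.0171, 33.0956) (45, 28.1707) (45, 56.9764)]  |A|=259.0058
5. ⊥bis P2·P4 via (25.105,25.66): [(27.0171, 33.0956) (45, 28.1707) (45, 56.9764)]  |A|=259.0058
6. ⊥bis P2·P5 via (28.97,49.285): [(27.0171, 33.0956) (45, 28.1707) (45, 56.9764)]  |A|=259.0058
7. ⊥bis P2·P6 via (29.58,45.145): [(43.3138, 54.7372) (27.0171, 33.0956) (45, 28.1707) (45, 55.9149)]  |A|=258.1108
8. ⊥bis P2·P7 via (30.06,23.235): [(43.3138, 54.7372) (27.0171, 33.0956) (45, 28.1707) (45, 55.9149)]  |A|=258.1108
9. canonical 4-gon: [(43.3138, 54.7372) (27.0171, 33.0956) (45, 28.1707) (45, 55.9149)]
10. shoelace: 258.1108

Area of P2's cell: 258.1108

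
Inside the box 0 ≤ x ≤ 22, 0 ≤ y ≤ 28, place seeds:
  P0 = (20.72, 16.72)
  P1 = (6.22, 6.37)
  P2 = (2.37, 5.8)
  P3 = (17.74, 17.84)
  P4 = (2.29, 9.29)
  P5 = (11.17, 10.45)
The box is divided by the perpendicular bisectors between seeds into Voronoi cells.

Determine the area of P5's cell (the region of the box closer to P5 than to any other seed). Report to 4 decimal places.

Area of P5's cell: 170.8537

1. box [0,22]×[0,28]: [(0, 0) (22, 0) (22, 28) (0, 28)]
2. ⊥bis P5·P0 via (15.945,13.585): [(0, 0) (22, 0) (22, 4.3625) (6.4809, 28) (0, 28)]  |A|=432.5836
3. ⊥bis P5·P1 via (8.695,8.41): [(0, 18.9591) (15.6269, 0) (22, 0) (22, 4.3625) (6.4809, 28) (0, 28)]  |A|=284.4479
4. ⊥bis P5·P2 via (6.77,8.125): [(0, 20.937) (2.912, 15.4261) (15.6269, 0) (22, 0) (22, 4.3625) (6.4809, 28) (0, 28)]  |A|=281.568
5. ⊥bis P5·P3 via (14.455,14.145): [(0, 26.9961) (0, 20.937) (2.912, 15.4261) (15.6269, 0) (22, 0) (22, 4.3625) (17.1509, 11.7482)]  |A|=220.2955
6. ⊥bis P5·P4 via (6.73,9.87): [(5.0831, 22.4769) (6.5866, 10.968) (15.6269, 0) (22, 0) (22, 4.3625) (17.1509, 11.7482)]  |A|=170.8537
7. canonical 6-gon: [(5.0831, 22.4769) (6.5866, 10.968) (15.6269, 0) (22, 0) (22, 4.3625) (17.1509, 11.7482)]
8. shoelace: 170.8537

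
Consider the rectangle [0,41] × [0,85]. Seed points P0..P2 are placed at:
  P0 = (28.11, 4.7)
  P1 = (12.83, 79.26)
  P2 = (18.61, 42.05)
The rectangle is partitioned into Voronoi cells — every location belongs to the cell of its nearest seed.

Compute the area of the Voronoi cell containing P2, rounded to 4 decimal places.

1. box [0,41]×[0,85]: [(0, 0) (41, 0) (41, 85) (0, 85)]
2. ⊥bis P2·P0 via (23.36,23.375): [(0, 17.4334) (41, 27.8617) (41, 85) (0, 85)]  |A|=2556.4502
3. ⊥bis P2·P1 via (15.72,60.655): [(0, 58.2131) (0, 17.4334) (41, 27.8617) (41, 64.5819)]  |A|=1588.7476
4. canonical 4-gon: [(0, 58.2131) (0, 17.4334) (41, 27.8617) (41, 64.5819)]
5. shoelace: 1588.7476

Area of P2's cell: 1588.7476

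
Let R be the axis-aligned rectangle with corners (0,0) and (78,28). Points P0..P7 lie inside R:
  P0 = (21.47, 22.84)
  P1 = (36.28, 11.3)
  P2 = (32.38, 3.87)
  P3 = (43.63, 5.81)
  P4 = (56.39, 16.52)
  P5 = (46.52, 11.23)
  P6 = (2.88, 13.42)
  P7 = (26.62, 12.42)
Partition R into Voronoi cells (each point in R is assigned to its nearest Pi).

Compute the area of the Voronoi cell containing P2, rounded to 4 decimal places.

Area of P2's cell: 116.6551

1. box [0,78]×[0,28]: [(0, 0) (78, 0) (78, 28) (0, 28)]
2. ⊥bis P2·P0 via (26.925,13.355): [(3.7037, 0) (78, 0) (78, 28) (52.3893, 28)]  |A|=1398.6978
3. ⊥bis P2·P1 via (34.33,7.585): [(25.2131, 12.3705) (3.7037, 0) (48.7804, 0)]  |A|=278.8096
4. ⊥bis P2·P3 via (38.005,4.84): [(37.8503, 5.7372) (25.2131, 12.3705) (3.7037, 0) (38.8396, 0)]  |A|=250.2935
5. ⊥bis P2·P4 via (44.385,10.195): [(37.8503, 5.7372) (25.2131, 12.3705) (3.7037, 0) (38.8396, 0)]  |A|=250.2935
6. ⊥bis P2·P5 via (39.45,7.55): [(37.8503, 5.7372) (25.2131, 12.3705) (3.7037, 0) (38.8396, 0)]  |A|=250.2935
7. ⊥bis P2·P6 via (17.63,8.645): [(37.8503, 5.7372) (25.2131, 12.3705) (17.3771, 7.8638) (14.8314, 0) (38.8396, 0)]  |A|=206.5404
8. ⊥bis P2·P7 via (29.5,8.145): [(37.8503, 5.7372) (31.148, 9.2552) (17.4098, 0) (38.8396, 0)]  |A|=116.6551
9. canonical 4-gon: [(37.8503, 5.7372) (31.148, 9.2552) (17.4098, 0) (38.8396, 0)]
10. shoelace: 116.6551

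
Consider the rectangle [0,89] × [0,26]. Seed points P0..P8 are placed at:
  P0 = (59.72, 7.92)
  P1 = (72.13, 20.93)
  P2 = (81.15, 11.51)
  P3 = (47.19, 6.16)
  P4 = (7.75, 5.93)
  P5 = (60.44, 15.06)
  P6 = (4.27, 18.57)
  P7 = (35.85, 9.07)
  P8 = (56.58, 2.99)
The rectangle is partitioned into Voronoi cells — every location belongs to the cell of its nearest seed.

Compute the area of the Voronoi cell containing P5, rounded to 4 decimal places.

Area of P5's cell: 255.0912

1. box [0,89]×[0,26]: [(0, 0) (89, 0) (89, 26) (0, 26)]
2. ⊥bis P5·P0 via (60.08,11.49): [(0, 17.5485) (89, 8.5737) (89, 26) (0, 26)]  |A|=1151.5628
3. ⊥bis P5·P1 via (66.285,17.995): [(0, 17.5485) (70.0566, 10.484) (62.2654, 26) (0, 26)]  |A|=779.0982
4. ⊥bis P5·P2 via (70.795,13.285): [(0, 17.5485) (70.0566, 10.484) (62.2654, 26) (0, 26)]  |A|=779.0982
5. ⊥bis P5·P3 via (53.815,10.61): [(52.7258, 12.2316) (70.0566, 10.484) (62.2654, 26) (43.4776, 26)]  |A|=256.9837
6. ⊥bis P5·P4 via (34.095,10.495): [(52.7258, 12.2316) (70.0566, 10.484) (62.2654, 26) (43.4776, 26)]  |A|=256.9837
7. ⊥bis P5·P6 via (32.355,16.815): [(52.7258, 12.2316) (70.0566, 10.484) (62.2654, 26) (43.4776, 26)]  |A|=256.9837
8. ⊥bis P5·P7 via (48.145,12.065): [(45.4748, 23.0266) (52.7258, 12.2316) (70.0566, 10.484) (62.2654, 26) (44.7505, 26)]  |A|=255.0912
9. ⊥bis P5·P8 via (58.51,9.025): [(45.4748, 23.0266) (52.7258, 12.2316) (70.0566, 10.484) (62.2654, 26) (44.7505, 26)]  |A|=255.0912
10. canonical 5-gon: [(45.4748, 23.0266) (52.7258, 12.2316) (70.0566, 10.484) (62.2654, 26) (44.7505, 26)]
11. shoelace: 255.0912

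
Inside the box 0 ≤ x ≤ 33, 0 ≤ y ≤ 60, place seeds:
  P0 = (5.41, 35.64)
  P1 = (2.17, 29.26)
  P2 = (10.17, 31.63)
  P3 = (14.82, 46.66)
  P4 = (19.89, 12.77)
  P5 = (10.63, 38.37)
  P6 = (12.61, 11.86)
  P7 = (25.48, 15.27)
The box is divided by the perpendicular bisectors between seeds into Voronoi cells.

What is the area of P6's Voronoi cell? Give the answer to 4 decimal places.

1. box [0,33]×[0,60]: [(0, 0) (33, 0) (33, 60) (0, 60)]
2. ⊥bis P6·P0 via (9.01,23.75): [(0, 21.022) (0, 0) (33, 0) (33, 31.0136)]  |A|=858.587
3. ⊥bis P6·P1 via (7.39,20.56): [(16.4724, 26.0094) (0, 16.126) (0, 0) (33, 0) (33, 31.0136)]  |A|=818.2627
4. ⊥bis P6·P2 via (11.39,21.745): [(8.8406, 21.4304) (0, 16.126) (0, 0) (33, 0) (33, 24.4121)]  |A|=719.7734
5. ⊥bis P6·P3 via (13.715,29.26): [(8.8406, 21.4304) (0, 16.126) (0, 0) (33, 0) (33, 24.4121)]  |A|=719.7734
6. ⊥bis P6·P4 via (16.25,12.315): [(15.0153, 22.1924) (8.8406, 21.4304) (0, 16.126) (0, 0) (17.7894, 0)]  |A|=331.4712
7. ⊥bis P6·P5 via (11.62,25.115): [(15.0153, 22.1924) (8.8406, 21.4304) (0, 16.126) (0, 0) (17.7894, 0)]  |A|=331.4712
8. ⊥bis P6·P7 via (19.045,13.565): [(15.0153, 22.1924) (8.8406, 21.4304) (0, 16.126) (0, 0) (17.7894, 0)]  |A|=331.4712
9. canonical 5-gon: [(15.0153, 22.1924) (8.8406, 21.4304) (0, 16.126) (0, 0) (17.7894, 0)]
10. shoelace: 331.4712

Area of P6's cell: 331.4712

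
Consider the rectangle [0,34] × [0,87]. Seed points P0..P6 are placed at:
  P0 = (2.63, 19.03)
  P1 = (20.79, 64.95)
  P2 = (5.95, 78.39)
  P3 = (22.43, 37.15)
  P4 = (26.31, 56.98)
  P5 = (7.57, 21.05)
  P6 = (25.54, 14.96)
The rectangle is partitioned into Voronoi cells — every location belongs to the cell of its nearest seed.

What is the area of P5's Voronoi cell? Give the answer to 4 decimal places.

Area of P5's cell: 330.8630

1. box [0,34]×[0,87]: [(0, 0) (34, 0) (34, 87) (0, 87)]
2. ⊥bis P5·P0 via (5.1,20.04): [(0, 32.5123) (13.2945, 0) (34, 0) (34, 87) (0, 87)]  |A|=2741.8829
3. ⊥bis P5·P1 via (14.18,43): [(0, 47.2702) (0, 32.5123) (13.2945, 0) (34, 0) (34, 37.0314)]  |A|=1217.0097
4. ⊥bis P5·P2 via (6.76,49.72): [(0, 47.2702) (0, 32.5123) (13.2945, 0) (34, 0) (34, 37.0314)]  |A|=1217.0097
5. ⊥bis P5·P3 via (15,29.1): [(0, 42.9447) (0, 32.5123) (13.2945, 0) (34, 0) (34, 11.5634)]  |A|=710.5201
6. ⊥bis P5·P4 via (16.94,39.015): [(0, 42.9447) (0, 32.5123) (13.2945, 0) (34, 0) (34, 11.5634)]  |A|=710.5201
7. ⊥bis P5·P6 via (16.555,18.005): [(19.0487, 25.3632) (0, 42.9447) (0, 32.5123) (11.7408, 3.7996)]  |A|=330.863
8. canonical 4-gon: [(19.0487, 25.3632) (0, 42.9447) (0, 32.5123) (11.7408, 3.7996)]
9. shoelace: 330.863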